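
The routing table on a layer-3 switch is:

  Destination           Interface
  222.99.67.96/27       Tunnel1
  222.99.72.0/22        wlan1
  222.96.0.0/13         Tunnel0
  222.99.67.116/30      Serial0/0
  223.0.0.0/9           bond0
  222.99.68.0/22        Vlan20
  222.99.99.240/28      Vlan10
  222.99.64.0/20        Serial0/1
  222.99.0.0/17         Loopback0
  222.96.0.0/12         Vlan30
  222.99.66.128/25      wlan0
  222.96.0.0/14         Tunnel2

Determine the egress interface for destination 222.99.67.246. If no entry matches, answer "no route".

Routes whose prefix contains 222.99.67.246:
  222.96.0.0/12 (222.96.0.0 - 222.111.255.255) -> Vlan30
  222.96.0.0/13 (222.96.0.0 - 222.103.255.255) -> Tunnel0
  222.96.0.0/14 (222.96.0.0 - 222.99.255.255) -> Tunnel2
  222.99.0.0/17 (222.99.0.0 - 222.99.127.255) -> Loopback0
  222.99.64.0/20 (222.99.64.0 - 222.99.79.255) -> Serial0/1
More-specific entries that do NOT match:
  222.99.67.116/30 (222.99.67.116 - 222.99.67.119) does not contain 222.99.67.246
  222.99.99.240/28 (222.99.99.240 - 222.99.99.255) does not contain 222.99.67.246
  222.99.67.96/27 (222.99.67.96 - 222.99.67.127) does not contain 222.99.67.246
  222.99.66.128/25 (222.99.66.128 - 222.99.66.255) does not contain 222.99.67.246
  222.99.72.0/22 (222.99.72.0 - 222.99.75.255) does not contain 222.99.67.246
  222.99.68.0/22 (222.99.68.0 - 222.99.71.255) does not contain 222.99.67.246
Longest matching prefix is /20 -> interface Serial0/1.

Serial0/1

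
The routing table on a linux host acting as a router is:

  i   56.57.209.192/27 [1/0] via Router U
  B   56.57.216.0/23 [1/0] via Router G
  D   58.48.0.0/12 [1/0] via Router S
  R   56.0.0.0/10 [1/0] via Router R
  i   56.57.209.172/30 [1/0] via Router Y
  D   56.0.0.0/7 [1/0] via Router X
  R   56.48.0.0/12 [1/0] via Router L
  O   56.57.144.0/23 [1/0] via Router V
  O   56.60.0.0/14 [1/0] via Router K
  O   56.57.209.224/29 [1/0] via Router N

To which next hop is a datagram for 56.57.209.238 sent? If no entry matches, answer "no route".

Routes whose prefix contains 56.57.209.238:
  56.0.0.0/7 (56.0.0.0 - 57.255.255.255) -> Router X
  56.0.0.0/10 (56.0.0.0 - 56.63.255.255) -> Router R
  56.48.0.0/12 (56.48.0.0 - 56.63.255.255) -> Router L
More-specific entries that do NOT match:
  56.57.209.172/30 (56.57.209.172 - 56.57.209.175) does not contain 56.57.209.238
  56.57.209.224/29 (56.57.209.224 - 56.57.209.231) does not contain 56.57.209.238
  56.57.209.192/27 (56.57.209.192 - 56.57.209.223) does not contain 56.57.209.238
  56.57.216.0/23 (56.57.216.0 - 56.57.217.255) does not contain 56.57.209.238
  56.57.144.0/23 (56.57.144.0 - 56.57.145.255) does not contain 56.57.209.238
  56.60.0.0/14 (56.60.0.0 - 56.63.255.255) does not contain 56.57.209.238
Longest matching prefix is /12 -> next hop Router L.

Router L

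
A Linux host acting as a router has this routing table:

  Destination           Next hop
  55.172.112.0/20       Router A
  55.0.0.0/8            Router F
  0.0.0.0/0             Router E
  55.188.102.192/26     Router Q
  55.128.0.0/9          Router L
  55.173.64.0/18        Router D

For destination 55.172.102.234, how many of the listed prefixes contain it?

Prefixes containing 55.172.102.234:
  0.0.0.0/0 (default, matches everything)
  55.0.0.0/8 (55.0.0.0 - 55.255.255.255)
  55.128.0.0/9 (55.128.0.0 - 55.255.255.255)
Total matching entries: 3.

3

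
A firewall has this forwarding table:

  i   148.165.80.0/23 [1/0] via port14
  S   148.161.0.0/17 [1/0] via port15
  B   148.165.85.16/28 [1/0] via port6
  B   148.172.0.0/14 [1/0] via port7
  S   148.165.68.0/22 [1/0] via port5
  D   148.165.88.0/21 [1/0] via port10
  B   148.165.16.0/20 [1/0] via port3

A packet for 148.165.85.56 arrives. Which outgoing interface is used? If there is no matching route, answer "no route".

no route

No entry's prefix contains 148.165.85.56; there is no default route.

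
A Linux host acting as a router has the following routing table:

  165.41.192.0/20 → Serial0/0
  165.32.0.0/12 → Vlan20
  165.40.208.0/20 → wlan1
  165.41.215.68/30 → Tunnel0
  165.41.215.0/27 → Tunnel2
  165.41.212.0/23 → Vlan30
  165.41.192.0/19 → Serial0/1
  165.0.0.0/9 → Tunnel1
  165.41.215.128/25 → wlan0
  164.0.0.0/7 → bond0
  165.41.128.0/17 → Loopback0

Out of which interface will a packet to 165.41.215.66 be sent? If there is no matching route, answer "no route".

Routes whose prefix contains 165.41.215.66:
  164.0.0.0/7 (164.0.0.0 - 165.255.255.255) -> bond0
  165.0.0.0/9 (165.0.0.0 - 165.127.255.255) -> Tunnel1
  165.32.0.0/12 (165.32.0.0 - 165.47.255.255) -> Vlan20
  165.41.128.0/17 (165.41.128.0 - 165.41.255.255) -> Loopback0
  165.41.192.0/19 (165.41.192.0 - 165.41.223.255) -> Serial0/1
More-specific entries that do NOT match:
  165.41.215.68/30 (165.41.215.68 - 165.41.215.71) does not contain 165.41.215.66
  165.41.215.0/27 (165.41.215.0 - 165.41.215.31) does not contain 165.41.215.66
  165.41.215.128/25 (165.41.215.128 - 165.41.215.255) does not contain 165.41.215.66
  165.41.212.0/23 (165.41.212.0 - 165.41.213.255) does not contain 165.41.215.66
  165.41.192.0/20 (165.41.192.0 - 165.41.207.255) does not contain 165.41.215.66
  165.40.208.0/20 (165.40.208.0 - 165.40.223.255) does not contain 165.41.215.66
Longest matching prefix is /19 -> interface Serial0/1.

Serial0/1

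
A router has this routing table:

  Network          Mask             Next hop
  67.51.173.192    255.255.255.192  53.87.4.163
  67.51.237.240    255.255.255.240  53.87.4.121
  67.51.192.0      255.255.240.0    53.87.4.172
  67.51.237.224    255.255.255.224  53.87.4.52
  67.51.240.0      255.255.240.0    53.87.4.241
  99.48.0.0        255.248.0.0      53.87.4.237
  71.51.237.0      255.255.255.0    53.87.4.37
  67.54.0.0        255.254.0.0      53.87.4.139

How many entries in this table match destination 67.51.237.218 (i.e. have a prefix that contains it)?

No listed prefix contains 67.51.237.218.
Total matching entries: 0.

0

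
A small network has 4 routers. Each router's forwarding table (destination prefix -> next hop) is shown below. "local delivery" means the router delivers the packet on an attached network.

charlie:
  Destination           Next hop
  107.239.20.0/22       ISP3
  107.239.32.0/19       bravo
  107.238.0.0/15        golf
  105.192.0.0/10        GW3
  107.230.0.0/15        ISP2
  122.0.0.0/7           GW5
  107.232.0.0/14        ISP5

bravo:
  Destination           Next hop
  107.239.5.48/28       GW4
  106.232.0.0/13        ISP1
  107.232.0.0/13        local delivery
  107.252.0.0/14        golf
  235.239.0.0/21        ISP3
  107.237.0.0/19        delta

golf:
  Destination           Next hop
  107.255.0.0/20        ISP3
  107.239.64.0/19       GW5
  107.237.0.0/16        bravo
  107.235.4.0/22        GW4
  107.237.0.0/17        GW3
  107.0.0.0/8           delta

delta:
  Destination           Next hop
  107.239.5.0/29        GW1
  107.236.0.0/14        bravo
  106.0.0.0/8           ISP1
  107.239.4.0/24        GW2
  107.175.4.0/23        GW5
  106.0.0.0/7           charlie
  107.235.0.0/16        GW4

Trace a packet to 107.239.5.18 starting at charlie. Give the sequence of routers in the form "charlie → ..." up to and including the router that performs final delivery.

At charlie: longest match for 107.239.5.18 is 107.238.0.0/15 -> golf
At golf: longest match for 107.239.5.18 is 107.0.0.0/8 -> delta
At delta: longest match for 107.239.5.18 is 107.236.0.0/14 -> bravo
At bravo: longest match for 107.239.5.18 is 107.232.0.0/13 -> local delivery

charlie → golf → delta → bravo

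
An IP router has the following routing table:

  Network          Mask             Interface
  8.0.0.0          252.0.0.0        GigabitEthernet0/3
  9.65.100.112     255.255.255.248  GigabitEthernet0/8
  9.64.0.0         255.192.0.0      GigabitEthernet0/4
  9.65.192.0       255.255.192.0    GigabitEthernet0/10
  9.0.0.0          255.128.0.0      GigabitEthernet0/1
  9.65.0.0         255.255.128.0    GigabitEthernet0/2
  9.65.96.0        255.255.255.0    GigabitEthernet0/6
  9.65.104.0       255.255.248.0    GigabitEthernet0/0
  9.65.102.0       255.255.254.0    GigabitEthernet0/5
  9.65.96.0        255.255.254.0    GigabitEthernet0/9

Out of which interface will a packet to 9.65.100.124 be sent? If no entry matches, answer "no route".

GigabitEthernet0/2

Routes whose prefix contains 9.65.100.124:
  8.0.0.0/6 (8.0.0.0 - 11.255.255.255) -> GigabitEthernet0/3
  9.0.0.0/9 (9.0.0.0 - 9.127.255.255) -> GigabitEthernet0/1
  9.64.0.0/10 (9.64.0.0 - 9.127.255.255) -> GigabitEthernet0/4
  9.65.0.0/17 (9.65.0.0 - 9.65.127.255) -> GigabitEthernet0/2
More-specific entries that do NOT match:
  9.65.100.112/29 (9.65.100.112 - 9.65.100.119) does not contain 9.65.100.124
  9.65.96.0/24 (9.65.96.0 - 9.65.96.255) does not contain 9.65.100.124
  9.65.102.0/23 (9.65.102.0 - 9.65.103.255) does not contain 9.65.100.124
  9.65.96.0/23 (9.65.96.0 - 9.65.97.255) does not contain 9.65.100.124
  9.65.104.0/21 (9.65.104.0 - 9.65.111.255) does not contain 9.65.100.124
  9.65.192.0/18 (9.65.192.0 - 9.65.255.255) does not contain 9.65.100.124
Longest matching prefix is /17 -> interface GigabitEthernet0/2.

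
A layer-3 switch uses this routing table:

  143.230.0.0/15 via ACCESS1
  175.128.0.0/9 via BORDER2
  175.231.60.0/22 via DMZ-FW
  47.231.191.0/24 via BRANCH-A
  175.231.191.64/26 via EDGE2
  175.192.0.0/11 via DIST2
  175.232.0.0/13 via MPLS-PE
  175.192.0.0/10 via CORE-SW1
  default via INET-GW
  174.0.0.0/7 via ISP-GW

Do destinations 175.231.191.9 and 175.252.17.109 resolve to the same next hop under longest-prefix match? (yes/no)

175.231.191.9: longest match 175.192.0.0/10 -> CORE-SW1
175.252.17.109: longest match 175.192.0.0/10 -> CORE-SW1

yes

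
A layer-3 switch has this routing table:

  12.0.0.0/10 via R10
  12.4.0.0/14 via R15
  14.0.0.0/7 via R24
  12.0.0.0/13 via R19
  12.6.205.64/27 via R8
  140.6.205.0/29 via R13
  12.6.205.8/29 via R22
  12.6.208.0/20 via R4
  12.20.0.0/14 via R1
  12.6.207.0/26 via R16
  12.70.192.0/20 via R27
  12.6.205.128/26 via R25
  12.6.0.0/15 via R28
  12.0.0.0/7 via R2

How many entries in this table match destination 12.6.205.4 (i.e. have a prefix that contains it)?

Prefixes containing 12.6.205.4:
  12.0.0.0/7 (12.0.0.0 - 13.255.255.255)
  12.0.0.0/10 (12.0.0.0 - 12.63.255.255)
  12.0.0.0/13 (12.0.0.0 - 12.7.255.255)
  12.4.0.0/14 (12.4.0.0 - 12.7.255.255)
  12.6.0.0/15 (12.6.0.0 - 12.7.255.255)
Total matching entries: 5.

5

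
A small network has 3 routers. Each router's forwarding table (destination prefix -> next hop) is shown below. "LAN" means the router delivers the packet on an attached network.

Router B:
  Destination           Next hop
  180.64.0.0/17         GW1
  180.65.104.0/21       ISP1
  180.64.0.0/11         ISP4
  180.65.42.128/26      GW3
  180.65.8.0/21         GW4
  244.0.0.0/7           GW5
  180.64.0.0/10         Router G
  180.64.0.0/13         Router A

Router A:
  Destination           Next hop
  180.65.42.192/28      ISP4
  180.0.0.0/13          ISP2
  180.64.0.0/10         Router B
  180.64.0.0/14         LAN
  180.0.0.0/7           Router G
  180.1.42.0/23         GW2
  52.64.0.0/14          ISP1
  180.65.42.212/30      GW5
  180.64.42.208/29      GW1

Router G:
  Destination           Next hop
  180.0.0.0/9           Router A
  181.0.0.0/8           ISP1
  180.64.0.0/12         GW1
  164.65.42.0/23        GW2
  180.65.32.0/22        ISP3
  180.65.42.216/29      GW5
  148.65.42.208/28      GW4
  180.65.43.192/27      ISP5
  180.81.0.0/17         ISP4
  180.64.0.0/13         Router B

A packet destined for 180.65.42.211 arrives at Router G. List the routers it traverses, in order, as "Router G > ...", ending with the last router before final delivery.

At Router G: longest match for 180.65.42.211 is 180.64.0.0/13 -> Router B
At Router B: longest match for 180.65.42.211 is 180.64.0.0/13 -> Router A
At Router A: longest match for 180.65.42.211 is 180.64.0.0/14 -> LAN

Router G > Router B > Router A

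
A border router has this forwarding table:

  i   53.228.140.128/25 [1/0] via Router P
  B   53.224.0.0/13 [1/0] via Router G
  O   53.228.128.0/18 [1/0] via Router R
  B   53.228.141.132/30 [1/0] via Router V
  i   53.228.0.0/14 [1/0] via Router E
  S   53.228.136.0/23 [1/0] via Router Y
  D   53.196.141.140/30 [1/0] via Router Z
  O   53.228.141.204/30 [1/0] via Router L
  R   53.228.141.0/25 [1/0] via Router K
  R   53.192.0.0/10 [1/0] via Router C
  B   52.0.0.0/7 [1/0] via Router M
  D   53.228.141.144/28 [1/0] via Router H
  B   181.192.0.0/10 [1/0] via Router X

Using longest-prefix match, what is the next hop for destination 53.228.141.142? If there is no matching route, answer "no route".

Router R

Routes whose prefix contains 53.228.141.142:
  52.0.0.0/7 (52.0.0.0 - 53.255.255.255) -> Router M
  53.192.0.0/10 (53.192.0.0 - 53.255.255.255) -> Router C
  53.224.0.0/13 (53.224.0.0 - 53.231.255.255) -> Router G
  53.228.0.0/14 (53.228.0.0 - 53.231.255.255) -> Router E
  53.228.128.0/18 (53.228.128.0 - 53.228.191.255) -> Router R
More-specific entries that do NOT match:
  53.228.141.132/30 (53.228.141.132 - 53.228.141.135) does not contain 53.228.141.142
  53.196.141.140/30 (53.196.141.140 - 53.196.141.143) does not contain 53.228.141.142
  53.228.141.204/30 (53.228.141.204 - 53.228.141.207) does not contain 53.228.141.142
  53.228.141.144/28 (53.228.141.144 - 53.228.141.159) does not contain 53.228.141.142
  53.228.140.128/25 (53.228.140.128 - 53.228.140.255) does not contain 53.228.141.142
  53.228.141.0/25 (53.228.141.0 - 53.228.141.127) does not contain 53.228.141.142
  53.228.136.0/23 (53.228.136.0 - 53.228.137.255) does not contain 53.228.141.142
Longest matching prefix is /18 -> next hop Router R.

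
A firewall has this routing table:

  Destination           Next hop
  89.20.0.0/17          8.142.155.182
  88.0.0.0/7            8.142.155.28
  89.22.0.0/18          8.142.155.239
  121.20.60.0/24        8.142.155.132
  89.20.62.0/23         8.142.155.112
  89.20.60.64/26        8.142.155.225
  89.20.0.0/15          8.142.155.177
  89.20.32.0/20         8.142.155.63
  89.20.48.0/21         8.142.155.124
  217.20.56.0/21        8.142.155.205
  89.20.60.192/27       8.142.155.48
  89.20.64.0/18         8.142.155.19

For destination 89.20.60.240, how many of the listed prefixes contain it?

Prefixes containing 89.20.60.240:
  88.0.0.0/7 (88.0.0.0 - 89.255.255.255)
  89.20.0.0/15 (89.20.0.0 - 89.21.255.255)
  89.20.0.0/17 (89.20.0.0 - 89.20.127.255)
Total matching entries: 3.

3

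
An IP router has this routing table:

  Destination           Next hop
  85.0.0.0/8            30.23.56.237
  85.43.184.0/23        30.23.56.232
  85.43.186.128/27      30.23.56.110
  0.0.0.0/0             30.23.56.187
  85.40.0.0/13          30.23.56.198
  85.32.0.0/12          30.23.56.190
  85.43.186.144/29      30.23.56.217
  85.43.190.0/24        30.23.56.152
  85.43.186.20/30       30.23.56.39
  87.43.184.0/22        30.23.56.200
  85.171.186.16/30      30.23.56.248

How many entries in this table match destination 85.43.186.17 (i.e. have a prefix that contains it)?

Prefixes containing 85.43.186.17:
  0.0.0.0/0 (default, matches everything)
  85.0.0.0/8 (85.0.0.0 - 85.255.255.255)
  85.32.0.0/12 (85.32.0.0 - 85.47.255.255)
  85.40.0.0/13 (85.40.0.0 - 85.47.255.255)
Total matching entries: 4.

4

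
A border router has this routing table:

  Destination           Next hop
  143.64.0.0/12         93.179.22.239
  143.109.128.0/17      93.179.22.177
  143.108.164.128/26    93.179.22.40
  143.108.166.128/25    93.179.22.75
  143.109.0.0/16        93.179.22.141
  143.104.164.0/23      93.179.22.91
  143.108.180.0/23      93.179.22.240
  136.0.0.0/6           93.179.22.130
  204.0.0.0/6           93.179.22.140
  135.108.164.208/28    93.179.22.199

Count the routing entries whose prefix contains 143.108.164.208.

0

No listed prefix contains 143.108.164.208.
Total matching entries: 0.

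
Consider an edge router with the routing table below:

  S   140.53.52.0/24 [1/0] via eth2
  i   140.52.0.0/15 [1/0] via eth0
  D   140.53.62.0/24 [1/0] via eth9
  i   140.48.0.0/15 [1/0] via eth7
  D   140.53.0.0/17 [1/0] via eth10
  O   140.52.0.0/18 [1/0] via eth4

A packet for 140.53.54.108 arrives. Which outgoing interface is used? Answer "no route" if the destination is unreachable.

eth10

Routes whose prefix contains 140.53.54.108:
  140.52.0.0/15 (140.52.0.0 - 140.53.255.255) -> eth0
  140.53.0.0/17 (140.53.0.0 - 140.53.127.255) -> eth10
More-specific entries that do NOT match:
  140.53.52.0/24 (140.53.52.0 - 140.53.52.255) does not contain 140.53.54.108
  140.53.62.0/24 (140.53.62.0 - 140.53.62.255) does not contain 140.53.54.108
  140.52.0.0/18 (140.52.0.0 - 140.52.63.255) does not contain 140.53.54.108
Longest matching prefix is /17 -> interface eth10.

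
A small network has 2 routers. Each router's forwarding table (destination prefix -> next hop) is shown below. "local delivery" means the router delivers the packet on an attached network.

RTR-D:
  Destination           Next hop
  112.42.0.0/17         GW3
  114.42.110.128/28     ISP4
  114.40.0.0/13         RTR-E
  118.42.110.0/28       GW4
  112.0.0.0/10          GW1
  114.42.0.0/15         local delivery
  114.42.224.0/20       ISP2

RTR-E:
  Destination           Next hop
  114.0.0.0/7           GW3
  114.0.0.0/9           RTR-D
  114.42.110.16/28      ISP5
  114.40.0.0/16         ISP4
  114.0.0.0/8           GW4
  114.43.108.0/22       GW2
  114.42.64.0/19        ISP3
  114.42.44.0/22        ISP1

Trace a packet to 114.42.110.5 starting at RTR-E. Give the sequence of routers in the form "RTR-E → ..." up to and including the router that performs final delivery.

At RTR-E: longest match for 114.42.110.5 is 114.0.0.0/9 -> RTR-D
At RTR-D: longest match for 114.42.110.5 is 114.42.0.0/15 -> local delivery

RTR-E → RTR-D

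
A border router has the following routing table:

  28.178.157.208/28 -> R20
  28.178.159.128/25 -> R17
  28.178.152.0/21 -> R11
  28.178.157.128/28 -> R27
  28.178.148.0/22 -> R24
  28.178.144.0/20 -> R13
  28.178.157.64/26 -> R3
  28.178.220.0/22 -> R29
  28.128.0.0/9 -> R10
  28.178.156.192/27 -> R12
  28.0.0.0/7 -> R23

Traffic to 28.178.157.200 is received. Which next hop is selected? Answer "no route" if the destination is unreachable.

Routes whose prefix contains 28.178.157.200:
  28.0.0.0/7 (28.0.0.0 - 29.255.255.255) -> R23
  28.128.0.0/9 (28.128.0.0 - 28.255.255.255) -> R10
  28.178.144.0/20 (28.178.144.0 - 28.178.159.255) -> R13
  28.178.152.0/21 (28.178.152.0 - 28.178.159.255) -> R11
More-specific entries that do NOT match:
  28.178.157.208/28 (28.178.157.208 - 28.178.157.223) does not contain 28.178.157.200
  28.178.157.128/28 (28.178.157.128 - 28.178.157.143) does not contain 28.178.157.200
  28.178.156.192/27 (28.178.156.192 - 28.178.156.223) does not contain 28.178.157.200
  28.178.157.64/26 (28.178.157.64 - 28.178.157.127) does not contain 28.178.157.200
  28.178.159.128/25 (28.178.159.128 - 28.178.159.255) does not contain 28.178.157.200
  28.178.148.0/22 (28.178.148.0 - 28.178.151.255) does not contain 28.178.157.200
  28.178.220.0/22 (28.178.220.0 - 28.178.223.255) does not contain 28.178.157.200
Longest matching prefix is /21 -> next hop R11.

R11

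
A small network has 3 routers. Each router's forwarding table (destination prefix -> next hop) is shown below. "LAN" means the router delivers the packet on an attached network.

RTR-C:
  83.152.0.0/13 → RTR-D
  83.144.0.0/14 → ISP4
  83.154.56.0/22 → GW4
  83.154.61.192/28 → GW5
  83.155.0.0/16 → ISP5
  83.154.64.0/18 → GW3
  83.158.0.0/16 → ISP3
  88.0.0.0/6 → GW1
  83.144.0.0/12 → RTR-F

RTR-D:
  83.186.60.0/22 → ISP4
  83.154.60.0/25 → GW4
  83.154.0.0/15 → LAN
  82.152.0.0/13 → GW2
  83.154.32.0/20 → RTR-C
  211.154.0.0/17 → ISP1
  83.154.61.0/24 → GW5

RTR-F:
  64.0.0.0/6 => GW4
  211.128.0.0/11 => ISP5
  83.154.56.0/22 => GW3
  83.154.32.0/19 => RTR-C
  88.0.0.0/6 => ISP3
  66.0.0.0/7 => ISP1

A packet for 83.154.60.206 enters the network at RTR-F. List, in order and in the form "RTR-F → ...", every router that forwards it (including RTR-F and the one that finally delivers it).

At RTR-F: longest match for 83.154.60.206 is 83.154.32.0/19 -> RTR-C
At RTR-C: longest match for 83.154.60.206 is 83.152.0.0/13 -> RTR-D
At RTR-D: longest match for 83.154.60.206 is 83.154.0.0/15 -> LAN

RTR-F → RTR-C → RTR-D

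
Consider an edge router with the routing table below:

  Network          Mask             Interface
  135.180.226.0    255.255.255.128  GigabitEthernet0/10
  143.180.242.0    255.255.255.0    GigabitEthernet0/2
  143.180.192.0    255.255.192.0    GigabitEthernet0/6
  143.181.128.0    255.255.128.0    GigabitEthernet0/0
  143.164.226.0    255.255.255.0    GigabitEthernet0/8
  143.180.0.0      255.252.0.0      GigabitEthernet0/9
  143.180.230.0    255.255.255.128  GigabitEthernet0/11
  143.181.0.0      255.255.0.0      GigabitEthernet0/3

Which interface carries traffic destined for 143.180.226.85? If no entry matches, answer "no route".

GigabitEthernet0/6

Routes whose prefix contains 143.180.226.85:
  143.180.0.0/14 (143.180.0.0 - 143.183.255.255) -> GigabitEthernet0/9
  143.180.192.0/18 (143.180.192.0 - 143.180.255.255) -> GigabitEthernet0/6
More-specific entries that do NOT match:
  135.180.226.0/25 (135.180.226.0 - 135.180.226.127) does not contain 143.180.226.85
  143.180.230.0/25 (143.180.230.0 - 143.180.230.127) does not contain 143.180.226.85
  143.180.242.0/24 (143.180.242.0 - 143.180.242.255) does not contain 143.180.226.85
  143.164.226.0/24 (143.164.226.0 - 143.164.226.255) does not contain 143.180.226.85
Longest matching prefix is /18 -> interface GigabitEthernet0/6.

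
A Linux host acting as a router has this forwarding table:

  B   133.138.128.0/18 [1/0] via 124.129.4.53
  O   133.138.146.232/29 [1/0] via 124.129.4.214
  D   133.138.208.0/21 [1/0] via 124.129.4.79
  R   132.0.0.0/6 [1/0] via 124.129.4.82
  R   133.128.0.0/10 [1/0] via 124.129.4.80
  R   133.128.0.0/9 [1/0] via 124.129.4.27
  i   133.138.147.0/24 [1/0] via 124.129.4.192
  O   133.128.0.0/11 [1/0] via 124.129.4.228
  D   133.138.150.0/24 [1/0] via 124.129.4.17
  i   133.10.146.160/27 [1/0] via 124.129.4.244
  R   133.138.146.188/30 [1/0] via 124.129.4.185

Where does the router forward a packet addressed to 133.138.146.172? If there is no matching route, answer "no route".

124.129.4.53

Routes whose prefix contains 133.138.146.172:
  132.0.0.0/6 (132.0.0.0 - 135.255.255.255) -> 124.129.4.82
  133.128.0.0/9 (133.128.0.0 - 133.255.255.255) -> 124.129.4.27
  133.128.0.0/10 (133.128.0.0 - 133.191.255.255) -> 124.129.4.80
  133.128.0.0/11 (133.128.0.0 - 133.159.255.255) -> 124.129.4.228
  133.138.128.0/18 (133.138.128.0 - 133.138.191.255) -> 124.129.4.53
More-specific entries that do NOT match:
  133.138.146.188/30 (133.138.146.188 - 133.138.146.191) does not contain 133.138.146.172
  133.138.146.232/29 (133.138.146.232 - 133.138.146.239) does not contain 133.138.146.172
  133.10.146.160/27 (133.10.146.160 - 133.10.146.191) does not contain 133.138.146.172
  133.138.147.0/24 (133.138.147.0 - 133.138.147.255) does not contain 133.138.146.172
  133.138.150.0/24 (133.138.150.0 - 133.138.150.255) does not contain 133.138.146.172
  133.138.208.0/21 (133.138.208.0 - 133.138.215.255) does not contain 133.138.146.172
Longest matching prefix is /18 -> next hop 124.129.4.53.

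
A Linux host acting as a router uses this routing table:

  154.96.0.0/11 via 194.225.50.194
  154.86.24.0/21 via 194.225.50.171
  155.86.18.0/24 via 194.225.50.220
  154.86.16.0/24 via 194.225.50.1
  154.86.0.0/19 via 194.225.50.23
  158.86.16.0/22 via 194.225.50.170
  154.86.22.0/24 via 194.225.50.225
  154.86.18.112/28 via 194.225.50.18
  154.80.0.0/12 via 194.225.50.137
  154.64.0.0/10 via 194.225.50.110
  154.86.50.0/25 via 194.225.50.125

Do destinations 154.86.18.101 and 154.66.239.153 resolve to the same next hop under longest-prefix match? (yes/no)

no

154.86.18.101: longest match 154.86.0.0/19 -> 194.225.50.23
154.66.239.153: longest match 154.64.0.0/10 -> 194.225.50.110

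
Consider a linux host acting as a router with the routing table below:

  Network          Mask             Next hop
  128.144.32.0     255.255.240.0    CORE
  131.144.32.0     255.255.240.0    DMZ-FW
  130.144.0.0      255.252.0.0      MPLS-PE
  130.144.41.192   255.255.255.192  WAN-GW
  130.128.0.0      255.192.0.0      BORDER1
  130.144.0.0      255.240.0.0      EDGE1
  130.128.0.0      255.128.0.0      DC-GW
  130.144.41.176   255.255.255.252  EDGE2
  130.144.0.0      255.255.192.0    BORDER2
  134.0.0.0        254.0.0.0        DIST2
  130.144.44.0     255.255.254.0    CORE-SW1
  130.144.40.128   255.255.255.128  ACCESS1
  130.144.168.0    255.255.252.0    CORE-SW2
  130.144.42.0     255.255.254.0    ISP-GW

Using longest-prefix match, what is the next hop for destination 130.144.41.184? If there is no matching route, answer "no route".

Routes whose prefix contains 130.144.41.184:
  130.128.0.0/9 (130.128.0.0 - 130.255.255.255) -> DC-GW
  130.128.0.0/10 (130.128.0.0 - 130.191.255.255) -> BORDER1
  130.144.0.0/12 (130.144.0.0 - 130.159.255.255) -> EDGE1
  130.144.0.0/14 (130.144.0.0 - 130.147.255.255) -> MPLS-PE
  130.144.0.0/18 (130.144.0.0 - 130.144.63.255) -> BORDER2
More-specific entries that do NOT match:
  130.144.41.176/30 (130.144.41.176 - 130.144.41.179) does not contain 130.144.41.184
  130.144.41.192/26 (130.144.41.192 - 130.144.41.255) does not contain 130.144.41.184
  130.144.40.128/25 (130.144.40.128 - 130.144.40.255) does not contain 130.144.41.184
  130.144.44.0/23 (130.144.44.0 - 130.144.45.255) does not contain 130.144.41.184
  130.144.42.0/23 (130.144.42.0 - 130.144.43.255) does not contain 130.144.41.184
  130.144.168.0/22 (130.144.168.0 - 130.144.171.255) does not contain 130.144.41.184
  128.144.32.0/20 (128.144.32.0 - 128.144.47.255) does not contain 130.144.41.184
  131.144.32.0/20 (131.144.32.0 - 131.144.47.255) does not contain 130.144.41.184
Longest matching prefix is /18 -> next hop BORDER2.

BORDER2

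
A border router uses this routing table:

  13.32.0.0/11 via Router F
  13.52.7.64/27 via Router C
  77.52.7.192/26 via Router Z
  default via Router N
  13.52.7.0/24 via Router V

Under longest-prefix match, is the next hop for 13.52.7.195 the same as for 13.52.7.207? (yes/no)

yes

13.52.7.195: longest match 13.52.7.0/24 -> Router V
13.52.7.207: longest match 13.52.7.0/24 -> Router V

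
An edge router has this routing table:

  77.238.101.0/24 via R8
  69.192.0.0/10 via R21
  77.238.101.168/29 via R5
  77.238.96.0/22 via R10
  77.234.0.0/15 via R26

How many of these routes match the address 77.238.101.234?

1

Prefixes containing 77.238.101.234:
  77.238.101.0/24 (77.238.101.0 - 77.238.101.255)
Total matching entries: 1.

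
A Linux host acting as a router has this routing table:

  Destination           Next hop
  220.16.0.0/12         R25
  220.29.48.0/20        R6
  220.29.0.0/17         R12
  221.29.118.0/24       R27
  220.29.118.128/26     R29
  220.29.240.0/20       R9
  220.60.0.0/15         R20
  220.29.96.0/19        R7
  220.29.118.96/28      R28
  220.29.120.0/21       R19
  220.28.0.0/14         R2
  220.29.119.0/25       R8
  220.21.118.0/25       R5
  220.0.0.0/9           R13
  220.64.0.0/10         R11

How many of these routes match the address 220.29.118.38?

5

Prefixes containing 220.29.118.38:
  220.0.0.0/9 (220.0.0.0 - 220.127.255.255)
  220.16.0.0/12 (220.16.0.0 - 220.31.255.255)
  220.28.0.0/14 (220.28.0.0 - 220.31.255.255)
  220.29.0.0/17 (220.29.0.0 - 220.29.127.255)
  220.29.96.0/19 (220.29.96.0 - 220.29.127.255)
Total matching entries: 5.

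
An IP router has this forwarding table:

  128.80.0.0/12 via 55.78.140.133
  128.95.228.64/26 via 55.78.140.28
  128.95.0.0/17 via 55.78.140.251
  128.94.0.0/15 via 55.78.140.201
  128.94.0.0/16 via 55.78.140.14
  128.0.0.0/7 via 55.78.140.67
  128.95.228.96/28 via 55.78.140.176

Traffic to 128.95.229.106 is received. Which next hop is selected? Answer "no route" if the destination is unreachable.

Routes whose prefix contains 128.95.229.106:
  128.0.0.0/7 (128.0.0.0 - 129.255.255.255) -> 55.78.140.67
  128.80.0.0/12 (128.80.0.0 - 128.95.255.255) -> 55.78.140.133
  128.94.0.0/15 (128.94.0.0 - 128.95.255.255) -> 55.78.140.201
More-specific entries that do NOT match:
  128.95.228.96/28 (128.95.228.96 - 128.95.228.111) does not contain 128.95.229.106
  128.95.228.64/26 (128.95.228.64 - 128.95.228.127) does not contain 128.95.229.106
  128.95.0.0/17 (128.95.0.0 - 128.95.127.255) does not contain 128.95.229.106
  128.94.0.0/16 (128.94.0.0 - 128.94.255.255) does not contain 128.95.229.106
Longest matching prefix is /15 -> next hop 55.78.140.201.

55.78.140.201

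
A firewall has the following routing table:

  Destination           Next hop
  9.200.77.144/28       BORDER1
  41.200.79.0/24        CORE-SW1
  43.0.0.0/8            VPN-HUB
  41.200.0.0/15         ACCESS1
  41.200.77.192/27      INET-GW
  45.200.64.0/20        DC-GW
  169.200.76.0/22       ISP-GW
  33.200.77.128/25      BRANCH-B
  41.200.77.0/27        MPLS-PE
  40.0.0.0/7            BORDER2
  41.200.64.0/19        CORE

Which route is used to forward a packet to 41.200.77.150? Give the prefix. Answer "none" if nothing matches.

41.200.64.0/19

Entries matching 41.200.77.150:
  40.0.0.0/7 (40.0.0.0 - 41.255.255.255)
  41.200.0.0/15 (41.200.0.0 - 41.201.255.255)
  41.200.64.0/19 (41.200.64.0 - 41.200.95.255)
Most specific is 41.200.64.0/19.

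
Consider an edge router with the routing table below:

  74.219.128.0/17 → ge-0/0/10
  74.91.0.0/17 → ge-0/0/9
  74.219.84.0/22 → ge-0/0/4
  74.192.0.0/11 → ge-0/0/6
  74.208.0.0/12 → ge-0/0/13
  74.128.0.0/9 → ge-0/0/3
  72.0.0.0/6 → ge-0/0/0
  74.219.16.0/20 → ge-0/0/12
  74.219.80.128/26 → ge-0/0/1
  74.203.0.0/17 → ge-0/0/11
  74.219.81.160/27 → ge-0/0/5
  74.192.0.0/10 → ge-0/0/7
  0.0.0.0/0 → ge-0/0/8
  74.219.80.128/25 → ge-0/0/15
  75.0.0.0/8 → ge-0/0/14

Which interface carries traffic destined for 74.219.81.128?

ge-0/0/13

Routes whose prefix contains 74.219.81.128:
  0.0.0.0/0 (default, matches everything) -> ge-0/0/8
  72.0.0.0/6 (72.0.0.0 - 75.255.255.255) -> ge-0/0/0
  74.128.0.0/9 (74.128.0.0 - 74.255.255.255) -> ge-0/0/3
  74.192.0.0/10 (74.192.0.0 - 74.255.255.255) -> ge-0/0/7
  74.192.0.0/11 (74.192.0.0 - 74.223.255.255) -> ge-0/0/6
  74.208.0.0/12 (74.208.0.0 - 74.223.255.255) -> ge-0/0/13
More-specific entries that do NOT match:
  74.219.81.160/27 (74.219.81.160 - 74.219.81.191) does not contain 74.219.81.128
  74.219.80.128/26 (74.219.80.128 - 74.219.80.191) does not contain 74.219.81.128
  74.219.80.128/25 (74.219.80.128 - 74.219.80.255) does not contain 74.219.81.128
  74.219.84.0/22 (74.219.84.0 - 74.219.87.255) does not contain 74.219.81.128
  74.219.16.0/20 (74.219.16.0 - 74.219.31.255) does not contain 74.219.81.128
  74.219.128.0/17 (74.219.128.0 - 74.219.255.255) does not contain 74.219.81.128
  74.91.0.0/17 (74.91.0.0 - 74.91.127.255) does not contain 74.219.81.128
  74.203.0.0/17 (74.203.0.0 - 74.203.127.255) does not contain 74.219.81.128
Longest matching prefix is /12 -> interface ge-0/0/13.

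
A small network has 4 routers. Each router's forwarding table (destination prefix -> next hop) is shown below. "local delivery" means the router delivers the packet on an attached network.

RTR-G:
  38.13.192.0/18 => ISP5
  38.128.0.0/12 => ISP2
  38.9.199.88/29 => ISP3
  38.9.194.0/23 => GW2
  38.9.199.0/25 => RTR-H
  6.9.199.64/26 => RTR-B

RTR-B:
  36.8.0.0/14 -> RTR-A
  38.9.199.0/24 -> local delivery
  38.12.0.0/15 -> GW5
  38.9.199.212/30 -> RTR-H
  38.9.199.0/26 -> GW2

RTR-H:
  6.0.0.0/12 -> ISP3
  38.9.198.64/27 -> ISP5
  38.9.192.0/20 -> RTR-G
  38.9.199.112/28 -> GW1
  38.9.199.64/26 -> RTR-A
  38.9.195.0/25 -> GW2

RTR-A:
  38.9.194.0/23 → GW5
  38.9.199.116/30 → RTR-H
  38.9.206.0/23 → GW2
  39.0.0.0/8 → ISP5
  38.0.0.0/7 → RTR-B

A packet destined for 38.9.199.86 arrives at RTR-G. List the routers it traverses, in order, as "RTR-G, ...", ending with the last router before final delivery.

At RTR-G: longest match for 38.9.199.86 is 38.9.199.0/25 -> RTR-H
At RTR-H: longest match for 38.9.199.86 is 38.9.199.64/26 -> RTR-A
At RTR-A: longest match for 38.9.199.86 is 38.0.0.0/7 -> RTR-B
At RTR-B: longest match for 38.9.199.86 is 38.9.199.0/24 -> local delivery

RTR-G, RTR-H, RTR-A, RTR-B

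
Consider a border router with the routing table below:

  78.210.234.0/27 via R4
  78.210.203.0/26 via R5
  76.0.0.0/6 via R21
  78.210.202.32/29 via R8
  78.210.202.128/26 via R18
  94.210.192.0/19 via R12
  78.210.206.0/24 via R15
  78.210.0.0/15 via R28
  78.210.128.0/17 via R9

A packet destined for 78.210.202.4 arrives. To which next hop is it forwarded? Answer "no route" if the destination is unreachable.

Routes whose prefix contains 78.210.202.4:
  76.0.0.0/6 (76.0.0.0 - 79.255.255.255) -> R21
  78.210.0.0/15 (78.210.0.0 - 78.211.255.255) -> R28
  78.210.128.0/17 (78.210.128.0 - 78.210.255.255) -> R9
More-specific entries that do NOT match:
  78.210.202.32/29 (78.210.202.32 - 78.210.202.39) does not contain 78.210.202.4
  78.210.234.0/27 (78.210.234.0 - 78.210.234.31) does not contain 78.210.202.4
  78.210.203.0/26 (78.210.203.0 - 78.210.203.63) does not contain 78.210.202.4
  78.210.202.128/26 (78.210.202.128 - 78.210.202.191) does not contain 78.210.202.4
  78.210.206.0/24 (78.210.206.0 - 78.210.206.255) does not contain 78.210.202.4
  94.210.192.0/19 (94.210.192.0 - 94.210.223.255) does not contain 78.210.202.4
Longest matching prefix is /17 -> next hop R9.

R9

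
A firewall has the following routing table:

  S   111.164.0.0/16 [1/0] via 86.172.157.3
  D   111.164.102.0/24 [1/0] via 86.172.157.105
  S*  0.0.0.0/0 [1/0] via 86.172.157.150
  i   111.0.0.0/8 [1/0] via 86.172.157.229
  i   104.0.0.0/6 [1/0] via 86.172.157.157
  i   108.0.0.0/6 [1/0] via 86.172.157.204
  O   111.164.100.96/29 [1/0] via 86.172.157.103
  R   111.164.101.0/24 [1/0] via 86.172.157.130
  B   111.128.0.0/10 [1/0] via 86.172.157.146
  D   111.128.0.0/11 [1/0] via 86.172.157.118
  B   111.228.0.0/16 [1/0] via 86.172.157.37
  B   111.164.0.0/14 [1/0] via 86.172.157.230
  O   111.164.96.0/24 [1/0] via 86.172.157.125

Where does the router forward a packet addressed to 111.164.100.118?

Routes whose prefix contains 111.164.100.118:
  0.0.0.0/0 (default, matches everything) -> 86.172.157.150
  108.0.0.0/6 (108.0.0.0 - 111.255.255.255) -> 86.172.157.204
  111.0.0.0/8 (111.0.0.0 - 111.255.255.255) -> 86.172.157.229
  111.128.0.0/10 (111.128.0.0 - 111.191.255.255) -> 86.172.157.146
  111.164.0.0/14 (111.164.0.0 - 111.167.255.255) -> 86.172.157.230
  111.164.0.0/16 (111.164.0.0 - 111.164.255.255) -> 86.172.157.3
More-specific entries that do NOT match:
  111.164.100.96/29 (111.164.100.96 - 111.164.100.103) does not contain 111.164.100.118
  111.164.102.0/24 (111.164.102.0 - 111.164.102.255) does not contain 111.164.100.118
  111.164.101.0/24 (111.164.101.0 - 111.164.101.255) does not contain 111.164.100.118
  111.164.96.0/24 (111.164.96.0 - 111.164.96.255) does not contain 111.164.100.118
Longest matching prefix is /16 -> next hop 86.172.157.3.

86.172.157.3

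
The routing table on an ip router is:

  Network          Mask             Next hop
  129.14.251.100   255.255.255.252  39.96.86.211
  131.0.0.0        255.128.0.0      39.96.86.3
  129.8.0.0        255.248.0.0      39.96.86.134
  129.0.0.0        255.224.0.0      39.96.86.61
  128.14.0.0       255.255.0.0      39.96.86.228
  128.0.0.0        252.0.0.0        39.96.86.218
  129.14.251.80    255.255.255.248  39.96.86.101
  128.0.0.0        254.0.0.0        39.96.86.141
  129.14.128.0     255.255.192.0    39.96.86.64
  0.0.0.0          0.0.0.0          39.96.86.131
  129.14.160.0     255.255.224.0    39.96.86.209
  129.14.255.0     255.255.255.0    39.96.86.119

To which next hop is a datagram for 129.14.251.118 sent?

39.96.86.134

Routes whose prefix contains 129.14.251.118:
  0.0.0.0/0 (default, matches everything) -> 39.96.86.131
  128.0.0.0/6 (128.0.0.0 - 131.255.255.255) -> 39.96.86.218
  128.0.0.0/7 (128.0.0.0 - 129.255.255.255) -> 39.96.86.141
  129.0.0.0/11 (129.0.0.0 - 129.31.255.255) -> 39.96.86.61
  129.8.0.0/13 (129.8.0.0 - 129.15.255.255) -> 39.96.86.134
More-specific entries that do NOT match:
  129.14.251.100/30 (129.14.251.100 - 129.14.251.103) does not contain 129.14.251.118
  129.14.251.80/29 (129.14.251.80 - 129.14.251.87) does not contain 129.14.251.118
  129.14.255.0/24 (129.14.255.0 - 129.14.255.255) does not contain 129.14.251.118
  129.14.160.0/19 (129.14.160.0 - 129.14.191.255) does not contain 129.14.251.118
  129.14.128.0/18 (129.14.128.0 - 129.14.191.255) does not contain 129.14.251.118
  128.14.0.0/16 (128.14.0.0 - 128.14.255.255) does not contain 129.14.251.118
Longest matching prefix is /13 -> next hop 39.96.86.134.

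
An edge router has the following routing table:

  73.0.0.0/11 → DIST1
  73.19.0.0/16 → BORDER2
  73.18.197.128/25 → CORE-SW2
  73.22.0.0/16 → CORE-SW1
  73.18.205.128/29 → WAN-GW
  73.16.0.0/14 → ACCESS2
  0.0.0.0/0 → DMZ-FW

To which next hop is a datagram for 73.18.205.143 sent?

ACCESS2

Routes whose prefix contains 73.18.205.143:
  0.0.0.0/0 (default, matches everything) -> DMZ-FW
  73.0.0.0/11 (73.0.0.0 - 73.31.255.255) -> DIST1
  73.16.0.0/14 (73.16.0.0 - 73.19.255.255) -> ACCESS2
More-specific entries that do NOT match:
  73.18.205.128/29 (73.18.205.128 - 73.18.205.135) does not contain 73.18.205.143
  73.18.197.128/25 (73.18.197.128 - 73.18.197.255) does not contain 73.18.205.143
  73.19.0.0/16 (73.19.0.0 - 73.19.255.255) does not contain 73.18.205.143
  73.22.0.0/16 (73.22.0.0 - 73.22.255.255) does not contain 73.18.205.143
Longest matching prefix is /14 -> next hop ACCESS2.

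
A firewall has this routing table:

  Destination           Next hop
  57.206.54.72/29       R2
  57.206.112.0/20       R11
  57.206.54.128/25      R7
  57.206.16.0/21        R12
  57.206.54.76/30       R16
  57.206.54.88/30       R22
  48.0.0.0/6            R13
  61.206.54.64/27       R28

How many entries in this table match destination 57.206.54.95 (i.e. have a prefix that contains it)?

No listed prefix contains 57.206.54.95.
Total matching entries: 0.

0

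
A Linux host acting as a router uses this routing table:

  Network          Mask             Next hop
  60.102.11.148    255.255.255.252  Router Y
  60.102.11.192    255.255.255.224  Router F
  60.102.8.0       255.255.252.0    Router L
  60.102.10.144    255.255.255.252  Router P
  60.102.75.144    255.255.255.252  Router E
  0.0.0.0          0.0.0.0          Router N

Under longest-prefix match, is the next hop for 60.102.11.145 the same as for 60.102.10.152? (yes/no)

60.102.11.145: longest match 60.102.8.0/22 -> Router L
60.102.10.152: longest match 60.102.8.0/22 -> Router L

yes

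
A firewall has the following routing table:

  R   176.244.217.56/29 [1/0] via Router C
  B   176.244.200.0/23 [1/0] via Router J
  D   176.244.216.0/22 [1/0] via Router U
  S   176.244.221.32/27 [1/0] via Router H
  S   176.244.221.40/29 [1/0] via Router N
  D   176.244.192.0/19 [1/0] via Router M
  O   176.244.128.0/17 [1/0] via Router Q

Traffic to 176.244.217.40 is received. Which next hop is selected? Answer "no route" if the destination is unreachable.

Routes whose prefix contains 176.244.217.40:
  176.244.128.0/17 (176.244.128.0 - 176.244.255.255) -> Router Q
  176.244.192.0/19 (176.244.192.0 - 176.244.223.255) -> Router M
  176.244.216.0/22 (176.244.216.0 - 176.244.219.255) -> Router U
More-specific entries that do NOT match:
  176.244.217.56/29 (176.244.217.56 - 176.244.217.63) does not contain 176.244.217.40
  176.244.221.40/29 (176.244.221.40 - 176.244.221.47) does not contain 176.244.217.40
  176.244.221.32/27 (176.244.221.32 - 176.244.221.63) does not contain 176.244.217.40
  176.244.200.0/23 (176.244.200.0 - 176.244.201.255) does not contain 176.244.217.40
Longest matching prefix is /22 -> next hop Router U.

Router U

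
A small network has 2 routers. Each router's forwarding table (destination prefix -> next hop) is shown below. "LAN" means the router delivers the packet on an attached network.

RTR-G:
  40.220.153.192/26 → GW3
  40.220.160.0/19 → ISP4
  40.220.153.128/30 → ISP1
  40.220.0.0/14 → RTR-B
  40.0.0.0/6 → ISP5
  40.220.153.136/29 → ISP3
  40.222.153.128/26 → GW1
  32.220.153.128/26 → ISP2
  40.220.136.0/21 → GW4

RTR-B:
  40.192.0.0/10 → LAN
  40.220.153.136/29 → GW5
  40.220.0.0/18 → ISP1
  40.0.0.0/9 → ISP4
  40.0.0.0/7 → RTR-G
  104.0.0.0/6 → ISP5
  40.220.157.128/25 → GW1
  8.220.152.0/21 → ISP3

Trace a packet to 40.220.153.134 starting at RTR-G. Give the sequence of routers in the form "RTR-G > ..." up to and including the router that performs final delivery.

At RTR-G: longest match for 40.220.153.134 is 40.220.0.0/14 -> RTR-B
At RTR-B: longest match for 40.220.153.134 is 40.192.0.0/10 -> LAN

RTR-G > RTR-B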